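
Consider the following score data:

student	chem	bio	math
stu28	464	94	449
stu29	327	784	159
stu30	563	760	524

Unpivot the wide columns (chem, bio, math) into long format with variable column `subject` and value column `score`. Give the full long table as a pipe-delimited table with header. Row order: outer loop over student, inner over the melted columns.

| student | subject | score |
| stu28 | chem | 464 |
| stu28 | bio | 94 |
| stu28 | math | 449 |
| stu29 | chem | 327 |
| stu29 | bio | 784 |
| stu29 | math | 159 |
| stu30 | chem | 563 |
| stu30 | bio | 760 |
| stu30 | math | 524 |

Each (student, column) pair becomes one row: 3 × 3 = 9 rows.
For example, (stu28, chem) → score=464.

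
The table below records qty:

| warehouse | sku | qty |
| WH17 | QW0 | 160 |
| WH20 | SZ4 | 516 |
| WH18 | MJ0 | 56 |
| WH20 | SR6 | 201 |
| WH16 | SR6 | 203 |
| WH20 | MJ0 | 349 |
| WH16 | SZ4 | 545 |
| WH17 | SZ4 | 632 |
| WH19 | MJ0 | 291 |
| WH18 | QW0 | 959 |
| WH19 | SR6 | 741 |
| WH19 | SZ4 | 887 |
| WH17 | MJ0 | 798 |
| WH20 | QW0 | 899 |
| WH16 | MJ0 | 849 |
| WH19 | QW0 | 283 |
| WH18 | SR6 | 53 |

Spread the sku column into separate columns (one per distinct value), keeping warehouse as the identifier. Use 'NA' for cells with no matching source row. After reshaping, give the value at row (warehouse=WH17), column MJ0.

798

The long row with warehouse=WH17, sku=MJ0 has qty=798.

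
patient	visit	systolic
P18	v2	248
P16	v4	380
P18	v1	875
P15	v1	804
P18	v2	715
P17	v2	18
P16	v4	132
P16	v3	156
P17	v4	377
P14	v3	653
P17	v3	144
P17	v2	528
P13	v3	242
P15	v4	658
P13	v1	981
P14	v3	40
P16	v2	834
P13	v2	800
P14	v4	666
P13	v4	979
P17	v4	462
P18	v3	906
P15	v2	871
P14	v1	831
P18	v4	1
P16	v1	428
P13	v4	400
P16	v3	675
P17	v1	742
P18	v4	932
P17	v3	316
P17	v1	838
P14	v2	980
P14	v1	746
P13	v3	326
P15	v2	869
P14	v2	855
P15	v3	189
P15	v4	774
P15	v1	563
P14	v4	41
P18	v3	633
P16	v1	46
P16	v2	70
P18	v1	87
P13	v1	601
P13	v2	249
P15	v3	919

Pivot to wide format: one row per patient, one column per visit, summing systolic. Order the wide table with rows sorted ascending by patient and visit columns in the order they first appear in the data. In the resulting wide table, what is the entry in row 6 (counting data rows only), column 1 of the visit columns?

963

With rows sorted ascending by patient, row 6 is patient=P18. visit columns in first-appearance order: v2, v4, v1, v3; column 1 is v2.
Long rows with patient=P18, visit=v2: 248 + 715 = 963.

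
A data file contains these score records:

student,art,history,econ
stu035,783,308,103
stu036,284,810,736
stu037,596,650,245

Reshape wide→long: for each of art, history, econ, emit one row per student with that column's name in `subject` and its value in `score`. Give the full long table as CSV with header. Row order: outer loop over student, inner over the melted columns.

Each (student, column) pair becomes one row: 3 × 3 = 9 rows.
For example, (stu035, art) → score=783.

student,subject,score
stu035,art,783
stu035,history,308
stu035,econ,103
stu036,art,284
stu036,history,810
stu036,econ,736
stu037,art,596
stu037,history,650
stu037,econ,245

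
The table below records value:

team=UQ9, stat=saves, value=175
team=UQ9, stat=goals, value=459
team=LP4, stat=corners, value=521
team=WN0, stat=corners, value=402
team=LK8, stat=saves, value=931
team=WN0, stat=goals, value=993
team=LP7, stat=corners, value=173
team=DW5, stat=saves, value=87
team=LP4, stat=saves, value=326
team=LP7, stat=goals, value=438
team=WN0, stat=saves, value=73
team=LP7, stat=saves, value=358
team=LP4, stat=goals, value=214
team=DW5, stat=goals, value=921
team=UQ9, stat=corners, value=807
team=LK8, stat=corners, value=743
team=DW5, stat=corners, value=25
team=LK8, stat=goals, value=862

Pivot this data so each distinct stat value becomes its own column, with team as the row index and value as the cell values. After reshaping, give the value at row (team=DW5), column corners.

Wide layout: rows indexed by team, columns are the 3 distinct stat values (saves, goals, corners).
Cell (team=DW5, stat=corners) draws from the long row where team=DW5 and stat=corners, which has value=25.

25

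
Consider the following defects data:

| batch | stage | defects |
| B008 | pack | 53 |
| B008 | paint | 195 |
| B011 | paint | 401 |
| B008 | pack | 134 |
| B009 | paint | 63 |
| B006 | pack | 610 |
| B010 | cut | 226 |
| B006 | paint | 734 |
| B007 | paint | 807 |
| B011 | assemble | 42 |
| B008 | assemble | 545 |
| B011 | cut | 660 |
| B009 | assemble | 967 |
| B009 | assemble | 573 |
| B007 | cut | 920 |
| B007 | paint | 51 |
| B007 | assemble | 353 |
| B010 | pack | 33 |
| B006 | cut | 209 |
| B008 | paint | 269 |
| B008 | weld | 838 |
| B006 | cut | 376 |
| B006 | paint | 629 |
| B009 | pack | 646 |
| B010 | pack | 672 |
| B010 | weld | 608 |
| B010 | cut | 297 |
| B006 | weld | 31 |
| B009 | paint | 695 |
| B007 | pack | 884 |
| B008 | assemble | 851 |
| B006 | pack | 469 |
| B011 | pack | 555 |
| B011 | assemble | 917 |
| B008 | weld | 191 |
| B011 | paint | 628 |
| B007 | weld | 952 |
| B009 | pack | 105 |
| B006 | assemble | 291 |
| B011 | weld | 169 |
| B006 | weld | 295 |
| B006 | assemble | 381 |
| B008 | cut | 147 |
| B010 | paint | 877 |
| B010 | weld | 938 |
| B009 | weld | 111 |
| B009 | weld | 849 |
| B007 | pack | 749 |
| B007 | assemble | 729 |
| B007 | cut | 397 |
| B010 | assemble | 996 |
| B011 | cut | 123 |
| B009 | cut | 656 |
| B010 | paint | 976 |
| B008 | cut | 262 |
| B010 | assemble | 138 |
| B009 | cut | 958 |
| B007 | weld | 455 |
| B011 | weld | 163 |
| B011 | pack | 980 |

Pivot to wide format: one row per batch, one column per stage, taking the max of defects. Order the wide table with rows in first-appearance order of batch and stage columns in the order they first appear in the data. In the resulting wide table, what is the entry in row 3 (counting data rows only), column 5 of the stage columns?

With rows in first-appearance order of batch, row 3 is batch=B009. stage columns in first-appearance order: pack, paint, cut, assemble, weld; column 5 is weld.
Long rows with batch=B009, stage=weld: max(111, 849) = 849.

849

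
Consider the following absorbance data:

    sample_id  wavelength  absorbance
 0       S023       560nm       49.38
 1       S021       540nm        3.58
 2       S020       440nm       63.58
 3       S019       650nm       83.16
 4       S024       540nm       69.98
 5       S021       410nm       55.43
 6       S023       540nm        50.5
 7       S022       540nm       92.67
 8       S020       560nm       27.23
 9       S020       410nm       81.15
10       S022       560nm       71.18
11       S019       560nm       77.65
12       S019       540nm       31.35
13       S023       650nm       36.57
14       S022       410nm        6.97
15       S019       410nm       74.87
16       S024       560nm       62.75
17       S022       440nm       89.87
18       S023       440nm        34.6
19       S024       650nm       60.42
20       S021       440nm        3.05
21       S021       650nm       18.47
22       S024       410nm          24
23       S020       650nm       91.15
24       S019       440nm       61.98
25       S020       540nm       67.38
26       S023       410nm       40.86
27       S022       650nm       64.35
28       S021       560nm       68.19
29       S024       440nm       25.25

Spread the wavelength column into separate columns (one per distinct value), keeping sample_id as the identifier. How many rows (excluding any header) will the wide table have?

6 distinct sample_id values → 6 rows.

6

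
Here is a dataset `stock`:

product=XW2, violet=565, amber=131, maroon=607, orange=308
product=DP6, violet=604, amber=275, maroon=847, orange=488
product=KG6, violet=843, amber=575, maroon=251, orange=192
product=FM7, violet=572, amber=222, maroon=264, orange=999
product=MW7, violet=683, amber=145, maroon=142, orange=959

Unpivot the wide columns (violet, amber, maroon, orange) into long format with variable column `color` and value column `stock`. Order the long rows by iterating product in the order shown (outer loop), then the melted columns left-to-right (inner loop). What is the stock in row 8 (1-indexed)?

488

20 rows total (5 × 4). Row 8: index ⌊(8-1)/4⌋ = 1 into product → DP6; (8-1) mod 4 = 3 into the melted columns → orange.
So row 8 is (DP6, orange, 488); stock = 488.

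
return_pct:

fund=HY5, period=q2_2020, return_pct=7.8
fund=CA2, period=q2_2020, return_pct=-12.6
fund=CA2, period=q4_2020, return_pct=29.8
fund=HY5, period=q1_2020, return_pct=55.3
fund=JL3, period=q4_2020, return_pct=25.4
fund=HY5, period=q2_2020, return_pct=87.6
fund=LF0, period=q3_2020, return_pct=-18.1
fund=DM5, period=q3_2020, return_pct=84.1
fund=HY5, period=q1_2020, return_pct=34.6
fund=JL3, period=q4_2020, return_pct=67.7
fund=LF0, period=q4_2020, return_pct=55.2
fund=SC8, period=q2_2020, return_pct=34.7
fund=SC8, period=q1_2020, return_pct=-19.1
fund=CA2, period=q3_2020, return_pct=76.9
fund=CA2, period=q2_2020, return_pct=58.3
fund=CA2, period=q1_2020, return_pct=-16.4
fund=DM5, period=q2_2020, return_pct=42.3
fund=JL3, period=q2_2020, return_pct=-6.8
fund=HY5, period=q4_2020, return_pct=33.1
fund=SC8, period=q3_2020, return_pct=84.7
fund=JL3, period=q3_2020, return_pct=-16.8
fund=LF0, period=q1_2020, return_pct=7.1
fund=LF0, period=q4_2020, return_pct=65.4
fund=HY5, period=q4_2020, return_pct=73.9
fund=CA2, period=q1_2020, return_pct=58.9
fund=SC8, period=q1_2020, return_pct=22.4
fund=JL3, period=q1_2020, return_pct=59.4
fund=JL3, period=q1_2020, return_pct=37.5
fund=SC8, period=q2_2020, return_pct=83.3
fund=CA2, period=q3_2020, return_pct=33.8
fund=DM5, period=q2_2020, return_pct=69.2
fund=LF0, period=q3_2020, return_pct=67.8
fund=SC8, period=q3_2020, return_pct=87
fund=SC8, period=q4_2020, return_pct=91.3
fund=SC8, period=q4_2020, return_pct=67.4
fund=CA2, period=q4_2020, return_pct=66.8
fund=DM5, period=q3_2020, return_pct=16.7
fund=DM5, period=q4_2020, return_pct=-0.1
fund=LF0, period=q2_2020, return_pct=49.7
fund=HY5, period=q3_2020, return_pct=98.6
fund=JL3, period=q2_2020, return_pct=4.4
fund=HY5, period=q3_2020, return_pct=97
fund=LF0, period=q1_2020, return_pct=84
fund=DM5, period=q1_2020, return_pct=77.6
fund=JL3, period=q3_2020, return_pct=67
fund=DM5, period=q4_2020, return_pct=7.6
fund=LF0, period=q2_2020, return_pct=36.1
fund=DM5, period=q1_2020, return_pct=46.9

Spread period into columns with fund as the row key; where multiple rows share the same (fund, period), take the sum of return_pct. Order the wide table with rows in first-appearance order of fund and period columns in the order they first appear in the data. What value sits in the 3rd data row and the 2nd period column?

With rows in first-appearance order of fund, row 3 is fund=JL3. period columns in first-appearance order: q2_2020, q4_2020, q1_2020, q3_2020; column 2 is q4_2020.
Long rows with fund=JL3, period=q4_2020: 25.4 + 67.7 = 93.1.

93.1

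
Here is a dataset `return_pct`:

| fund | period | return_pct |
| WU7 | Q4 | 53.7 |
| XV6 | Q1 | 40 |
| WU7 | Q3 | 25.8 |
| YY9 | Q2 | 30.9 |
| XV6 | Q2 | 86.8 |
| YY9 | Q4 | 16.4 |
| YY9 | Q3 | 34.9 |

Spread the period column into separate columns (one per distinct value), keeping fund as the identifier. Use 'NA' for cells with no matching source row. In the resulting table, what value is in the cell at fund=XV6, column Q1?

40

The long row with fund=XV6, period=Q1 has return_pct=40.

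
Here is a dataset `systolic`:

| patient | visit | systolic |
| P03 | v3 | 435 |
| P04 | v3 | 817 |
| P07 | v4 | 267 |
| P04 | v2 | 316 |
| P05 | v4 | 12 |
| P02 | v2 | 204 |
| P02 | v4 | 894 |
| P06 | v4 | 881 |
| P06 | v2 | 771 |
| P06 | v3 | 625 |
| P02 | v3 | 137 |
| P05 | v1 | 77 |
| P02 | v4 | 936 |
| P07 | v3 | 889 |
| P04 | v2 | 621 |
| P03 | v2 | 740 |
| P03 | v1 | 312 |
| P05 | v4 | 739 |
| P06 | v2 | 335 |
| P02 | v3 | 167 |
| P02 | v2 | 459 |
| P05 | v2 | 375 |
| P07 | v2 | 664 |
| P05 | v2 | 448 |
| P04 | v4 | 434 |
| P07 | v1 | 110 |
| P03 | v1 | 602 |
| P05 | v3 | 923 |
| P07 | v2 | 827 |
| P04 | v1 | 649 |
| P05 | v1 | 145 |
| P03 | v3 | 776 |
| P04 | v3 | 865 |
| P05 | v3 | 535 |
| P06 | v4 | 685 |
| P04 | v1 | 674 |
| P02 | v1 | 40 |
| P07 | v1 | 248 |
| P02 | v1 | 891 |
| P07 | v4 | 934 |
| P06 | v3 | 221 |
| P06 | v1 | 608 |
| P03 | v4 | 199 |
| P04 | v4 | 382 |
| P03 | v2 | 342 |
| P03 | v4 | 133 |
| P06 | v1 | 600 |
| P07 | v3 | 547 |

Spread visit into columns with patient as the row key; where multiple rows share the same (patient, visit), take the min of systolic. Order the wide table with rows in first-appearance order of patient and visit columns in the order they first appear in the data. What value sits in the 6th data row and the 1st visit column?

221

With rows in first-appearance order of patient, row 6 is patient=P06. visit columns in first-appearance order: v3, v4, v2, v1; column 1 is v3.
Long rows with patient=P06, visit=v3: min(625, 221) = 221.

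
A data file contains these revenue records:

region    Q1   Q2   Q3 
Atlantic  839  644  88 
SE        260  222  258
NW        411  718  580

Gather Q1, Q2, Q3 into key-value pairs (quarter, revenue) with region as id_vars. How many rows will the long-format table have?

9

3 region values × 3 melted columns = 9 rows.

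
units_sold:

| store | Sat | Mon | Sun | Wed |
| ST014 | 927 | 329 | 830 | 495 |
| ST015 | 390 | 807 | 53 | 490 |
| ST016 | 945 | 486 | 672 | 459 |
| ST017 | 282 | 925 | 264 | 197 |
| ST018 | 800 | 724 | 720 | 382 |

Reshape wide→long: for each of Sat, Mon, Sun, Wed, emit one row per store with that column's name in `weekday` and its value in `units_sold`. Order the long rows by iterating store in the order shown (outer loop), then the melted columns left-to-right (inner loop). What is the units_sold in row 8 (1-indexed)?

20 rows total (5 × 4). Row 8: index ⌊(8-1)/4⌋ = 1 into store → ST015; (8-1) mod 4 = 3 into the melted columns → Wed.
So row 8 is (ST015, Wed, 490); units_sold = 490.

490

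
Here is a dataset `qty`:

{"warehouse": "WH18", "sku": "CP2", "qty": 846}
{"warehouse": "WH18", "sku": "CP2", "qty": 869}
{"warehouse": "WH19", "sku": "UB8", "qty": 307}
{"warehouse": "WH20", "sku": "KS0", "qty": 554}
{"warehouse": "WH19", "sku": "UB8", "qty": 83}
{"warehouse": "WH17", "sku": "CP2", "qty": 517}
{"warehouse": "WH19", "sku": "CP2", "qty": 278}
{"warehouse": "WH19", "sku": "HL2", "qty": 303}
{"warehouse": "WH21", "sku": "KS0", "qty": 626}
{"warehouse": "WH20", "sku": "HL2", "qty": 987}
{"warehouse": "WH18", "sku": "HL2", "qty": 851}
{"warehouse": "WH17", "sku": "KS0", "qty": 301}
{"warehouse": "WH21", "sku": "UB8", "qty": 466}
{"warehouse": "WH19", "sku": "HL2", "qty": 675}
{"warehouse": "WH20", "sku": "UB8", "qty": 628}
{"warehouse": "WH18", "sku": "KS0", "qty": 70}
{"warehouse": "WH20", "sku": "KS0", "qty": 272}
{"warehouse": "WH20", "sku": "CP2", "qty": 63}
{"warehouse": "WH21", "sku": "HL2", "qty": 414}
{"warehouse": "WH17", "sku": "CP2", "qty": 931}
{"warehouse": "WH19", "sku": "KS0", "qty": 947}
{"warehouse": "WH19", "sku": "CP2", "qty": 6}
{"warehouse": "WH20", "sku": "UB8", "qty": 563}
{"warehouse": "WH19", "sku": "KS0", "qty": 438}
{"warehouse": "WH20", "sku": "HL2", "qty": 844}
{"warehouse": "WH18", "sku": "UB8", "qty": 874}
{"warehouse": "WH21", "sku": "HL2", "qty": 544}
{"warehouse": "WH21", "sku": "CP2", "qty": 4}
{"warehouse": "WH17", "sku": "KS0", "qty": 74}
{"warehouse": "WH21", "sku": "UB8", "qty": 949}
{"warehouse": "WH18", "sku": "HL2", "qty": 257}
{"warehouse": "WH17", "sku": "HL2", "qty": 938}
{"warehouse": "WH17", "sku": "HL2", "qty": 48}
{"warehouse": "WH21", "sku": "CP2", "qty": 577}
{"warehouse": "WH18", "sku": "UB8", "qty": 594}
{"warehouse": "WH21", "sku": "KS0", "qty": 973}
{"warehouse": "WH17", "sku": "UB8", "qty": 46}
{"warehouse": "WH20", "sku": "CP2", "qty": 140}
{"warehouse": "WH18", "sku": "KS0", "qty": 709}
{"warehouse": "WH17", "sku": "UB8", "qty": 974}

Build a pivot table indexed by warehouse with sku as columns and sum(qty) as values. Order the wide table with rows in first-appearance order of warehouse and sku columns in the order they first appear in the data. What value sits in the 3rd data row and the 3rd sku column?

826

With rows in first-appearance order of warehouse, row 3 is warehouse=WH20. sku columns in first-appearance order: CP2, UB8, KS0, HL2; column 3 is KS0.
Long rows with warehouse=WH20, sku=KS0: 554 + 272 = 826.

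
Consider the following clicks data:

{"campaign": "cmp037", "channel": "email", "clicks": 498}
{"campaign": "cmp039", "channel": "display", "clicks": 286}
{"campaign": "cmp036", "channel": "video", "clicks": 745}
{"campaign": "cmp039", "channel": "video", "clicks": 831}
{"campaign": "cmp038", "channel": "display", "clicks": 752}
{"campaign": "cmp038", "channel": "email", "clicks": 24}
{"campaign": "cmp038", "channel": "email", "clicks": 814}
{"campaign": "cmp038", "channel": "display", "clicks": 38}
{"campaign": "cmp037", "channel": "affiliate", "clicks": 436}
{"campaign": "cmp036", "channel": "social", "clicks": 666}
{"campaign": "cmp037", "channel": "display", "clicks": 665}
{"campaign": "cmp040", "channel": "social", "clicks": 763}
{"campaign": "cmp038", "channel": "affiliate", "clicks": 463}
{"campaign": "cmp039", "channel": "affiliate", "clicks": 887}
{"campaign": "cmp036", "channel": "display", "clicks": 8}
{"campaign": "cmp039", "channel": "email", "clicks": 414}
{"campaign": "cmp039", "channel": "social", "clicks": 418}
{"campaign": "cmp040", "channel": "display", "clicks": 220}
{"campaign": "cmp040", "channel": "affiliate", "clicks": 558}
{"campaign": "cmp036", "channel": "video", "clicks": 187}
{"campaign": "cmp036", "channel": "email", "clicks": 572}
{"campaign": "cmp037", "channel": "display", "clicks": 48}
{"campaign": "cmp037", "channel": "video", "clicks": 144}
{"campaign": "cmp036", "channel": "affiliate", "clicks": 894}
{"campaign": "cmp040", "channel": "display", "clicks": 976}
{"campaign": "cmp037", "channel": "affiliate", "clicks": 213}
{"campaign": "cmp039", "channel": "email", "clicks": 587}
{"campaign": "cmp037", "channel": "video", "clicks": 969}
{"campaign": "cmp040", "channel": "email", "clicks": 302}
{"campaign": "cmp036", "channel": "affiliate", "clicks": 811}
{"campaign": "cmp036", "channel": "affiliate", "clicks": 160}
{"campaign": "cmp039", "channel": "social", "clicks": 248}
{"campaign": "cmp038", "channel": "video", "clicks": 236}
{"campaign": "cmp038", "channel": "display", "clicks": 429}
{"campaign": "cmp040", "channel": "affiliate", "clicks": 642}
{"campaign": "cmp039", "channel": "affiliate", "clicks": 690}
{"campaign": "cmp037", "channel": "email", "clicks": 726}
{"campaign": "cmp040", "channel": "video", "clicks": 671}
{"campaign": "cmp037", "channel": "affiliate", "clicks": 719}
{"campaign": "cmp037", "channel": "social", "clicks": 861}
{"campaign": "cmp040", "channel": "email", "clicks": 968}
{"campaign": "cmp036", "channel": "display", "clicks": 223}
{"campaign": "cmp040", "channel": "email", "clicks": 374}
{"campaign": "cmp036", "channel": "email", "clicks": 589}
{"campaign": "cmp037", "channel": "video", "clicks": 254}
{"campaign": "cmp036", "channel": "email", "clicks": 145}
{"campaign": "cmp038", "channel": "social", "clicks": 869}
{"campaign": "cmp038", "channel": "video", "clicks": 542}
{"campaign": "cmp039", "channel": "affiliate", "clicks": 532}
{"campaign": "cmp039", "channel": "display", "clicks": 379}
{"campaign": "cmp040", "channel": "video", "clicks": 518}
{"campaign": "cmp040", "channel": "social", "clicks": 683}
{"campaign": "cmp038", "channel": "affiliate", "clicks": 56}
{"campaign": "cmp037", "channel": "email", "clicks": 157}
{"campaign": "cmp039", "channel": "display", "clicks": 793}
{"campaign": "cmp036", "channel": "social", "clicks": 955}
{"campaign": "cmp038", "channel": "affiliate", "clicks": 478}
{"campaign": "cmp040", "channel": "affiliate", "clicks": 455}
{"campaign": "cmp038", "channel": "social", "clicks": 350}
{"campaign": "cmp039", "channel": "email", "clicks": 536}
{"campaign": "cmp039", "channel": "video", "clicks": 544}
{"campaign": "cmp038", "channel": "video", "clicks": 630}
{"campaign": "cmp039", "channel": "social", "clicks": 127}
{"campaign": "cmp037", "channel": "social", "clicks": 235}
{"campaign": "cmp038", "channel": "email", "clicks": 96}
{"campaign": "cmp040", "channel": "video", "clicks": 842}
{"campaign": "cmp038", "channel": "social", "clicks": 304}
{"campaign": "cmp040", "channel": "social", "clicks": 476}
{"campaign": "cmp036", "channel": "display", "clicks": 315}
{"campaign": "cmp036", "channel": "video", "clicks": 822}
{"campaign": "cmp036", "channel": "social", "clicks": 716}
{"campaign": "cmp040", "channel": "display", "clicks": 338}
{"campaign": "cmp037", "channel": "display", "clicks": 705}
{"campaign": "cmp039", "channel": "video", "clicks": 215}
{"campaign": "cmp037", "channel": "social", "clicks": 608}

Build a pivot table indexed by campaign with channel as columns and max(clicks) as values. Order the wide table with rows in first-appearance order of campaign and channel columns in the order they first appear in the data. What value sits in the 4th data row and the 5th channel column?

869

With rows in first-appearance order of campaign, row 4 is campaign=cmp038. channel columns in first-appearance order: email, display, video, affiliate, social; column 5 is social.
Long rows with campaign=cmp038, channel=social: max(869, 350, 304) = 869.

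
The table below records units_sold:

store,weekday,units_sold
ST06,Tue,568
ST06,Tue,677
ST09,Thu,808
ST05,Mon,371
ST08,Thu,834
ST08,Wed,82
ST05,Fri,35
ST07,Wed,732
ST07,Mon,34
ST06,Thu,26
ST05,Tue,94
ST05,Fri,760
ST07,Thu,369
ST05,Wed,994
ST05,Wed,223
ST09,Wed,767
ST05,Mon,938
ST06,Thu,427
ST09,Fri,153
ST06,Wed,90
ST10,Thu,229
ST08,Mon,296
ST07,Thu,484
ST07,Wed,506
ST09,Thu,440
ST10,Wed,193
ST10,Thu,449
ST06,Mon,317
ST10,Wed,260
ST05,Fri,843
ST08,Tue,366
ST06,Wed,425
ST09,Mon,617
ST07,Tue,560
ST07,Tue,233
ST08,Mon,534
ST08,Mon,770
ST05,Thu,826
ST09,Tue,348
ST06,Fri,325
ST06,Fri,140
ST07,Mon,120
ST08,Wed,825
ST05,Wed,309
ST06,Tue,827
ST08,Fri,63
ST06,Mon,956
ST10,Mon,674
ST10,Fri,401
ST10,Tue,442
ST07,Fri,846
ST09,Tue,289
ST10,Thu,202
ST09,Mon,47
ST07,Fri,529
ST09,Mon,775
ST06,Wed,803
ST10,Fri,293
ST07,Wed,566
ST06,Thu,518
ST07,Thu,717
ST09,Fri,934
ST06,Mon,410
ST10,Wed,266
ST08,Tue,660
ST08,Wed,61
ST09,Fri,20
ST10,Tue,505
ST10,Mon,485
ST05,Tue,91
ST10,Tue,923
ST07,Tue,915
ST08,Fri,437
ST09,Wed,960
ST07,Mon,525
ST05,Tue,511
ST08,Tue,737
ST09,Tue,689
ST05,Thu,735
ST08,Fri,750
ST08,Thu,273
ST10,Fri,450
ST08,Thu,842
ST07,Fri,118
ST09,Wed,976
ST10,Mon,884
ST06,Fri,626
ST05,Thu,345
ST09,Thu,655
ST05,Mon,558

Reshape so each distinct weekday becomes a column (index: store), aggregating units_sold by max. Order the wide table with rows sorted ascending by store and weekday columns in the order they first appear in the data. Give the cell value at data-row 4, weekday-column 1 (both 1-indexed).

737

With rows sorted ascending by store, row 4 is store=ST08. weekday columns in first-appearance order: Tue, Thu, Mon, Wed, Fri; column 1 is Tue.
Long rows with store=ST08, weekday=Tue: max(366, 660, 737) = 737.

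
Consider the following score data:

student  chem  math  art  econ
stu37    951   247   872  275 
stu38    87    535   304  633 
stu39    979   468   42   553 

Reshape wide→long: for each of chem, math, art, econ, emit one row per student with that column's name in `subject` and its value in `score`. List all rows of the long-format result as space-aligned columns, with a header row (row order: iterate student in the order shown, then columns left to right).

student  subject  score
stu37    chem     951  
stu37    math     247  
stu37    art      872  
stu37    econ     275  
stu38    chem     87   
stu38    math     535  
stu38    art      304  
stu38    econ     633  
stu39    chem     979  
stu39    math     468  
stu39    art      42   
stu39    econ     553  

Each (student, column) pair becomes one row: 3 × 4 = 12 rows.
For example, (stu37, chem) → score=951.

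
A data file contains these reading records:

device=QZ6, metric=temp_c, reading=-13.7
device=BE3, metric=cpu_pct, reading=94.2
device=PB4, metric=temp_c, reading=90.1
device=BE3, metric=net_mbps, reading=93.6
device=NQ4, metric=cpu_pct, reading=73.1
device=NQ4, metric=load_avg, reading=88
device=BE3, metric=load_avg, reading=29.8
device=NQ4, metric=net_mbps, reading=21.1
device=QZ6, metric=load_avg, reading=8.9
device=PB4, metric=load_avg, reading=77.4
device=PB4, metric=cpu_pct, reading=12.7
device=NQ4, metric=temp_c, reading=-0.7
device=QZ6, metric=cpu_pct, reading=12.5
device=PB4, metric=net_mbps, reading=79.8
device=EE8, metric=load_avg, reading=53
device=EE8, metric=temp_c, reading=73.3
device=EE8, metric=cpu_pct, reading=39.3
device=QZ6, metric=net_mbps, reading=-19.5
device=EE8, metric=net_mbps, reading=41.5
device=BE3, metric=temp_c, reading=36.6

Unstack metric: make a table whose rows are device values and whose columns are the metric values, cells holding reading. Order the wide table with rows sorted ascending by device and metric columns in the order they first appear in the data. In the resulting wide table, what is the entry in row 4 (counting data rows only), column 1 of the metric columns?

With rows sorted ascending by device, row 4 is device=PB4. metric columns in first-appearance order: temp_c, cpu_pct, net_mbps, load_avg; column 1 is temp_c.
Long rows with device=PB4, metric=temp_c: reading = 90.1.

90.1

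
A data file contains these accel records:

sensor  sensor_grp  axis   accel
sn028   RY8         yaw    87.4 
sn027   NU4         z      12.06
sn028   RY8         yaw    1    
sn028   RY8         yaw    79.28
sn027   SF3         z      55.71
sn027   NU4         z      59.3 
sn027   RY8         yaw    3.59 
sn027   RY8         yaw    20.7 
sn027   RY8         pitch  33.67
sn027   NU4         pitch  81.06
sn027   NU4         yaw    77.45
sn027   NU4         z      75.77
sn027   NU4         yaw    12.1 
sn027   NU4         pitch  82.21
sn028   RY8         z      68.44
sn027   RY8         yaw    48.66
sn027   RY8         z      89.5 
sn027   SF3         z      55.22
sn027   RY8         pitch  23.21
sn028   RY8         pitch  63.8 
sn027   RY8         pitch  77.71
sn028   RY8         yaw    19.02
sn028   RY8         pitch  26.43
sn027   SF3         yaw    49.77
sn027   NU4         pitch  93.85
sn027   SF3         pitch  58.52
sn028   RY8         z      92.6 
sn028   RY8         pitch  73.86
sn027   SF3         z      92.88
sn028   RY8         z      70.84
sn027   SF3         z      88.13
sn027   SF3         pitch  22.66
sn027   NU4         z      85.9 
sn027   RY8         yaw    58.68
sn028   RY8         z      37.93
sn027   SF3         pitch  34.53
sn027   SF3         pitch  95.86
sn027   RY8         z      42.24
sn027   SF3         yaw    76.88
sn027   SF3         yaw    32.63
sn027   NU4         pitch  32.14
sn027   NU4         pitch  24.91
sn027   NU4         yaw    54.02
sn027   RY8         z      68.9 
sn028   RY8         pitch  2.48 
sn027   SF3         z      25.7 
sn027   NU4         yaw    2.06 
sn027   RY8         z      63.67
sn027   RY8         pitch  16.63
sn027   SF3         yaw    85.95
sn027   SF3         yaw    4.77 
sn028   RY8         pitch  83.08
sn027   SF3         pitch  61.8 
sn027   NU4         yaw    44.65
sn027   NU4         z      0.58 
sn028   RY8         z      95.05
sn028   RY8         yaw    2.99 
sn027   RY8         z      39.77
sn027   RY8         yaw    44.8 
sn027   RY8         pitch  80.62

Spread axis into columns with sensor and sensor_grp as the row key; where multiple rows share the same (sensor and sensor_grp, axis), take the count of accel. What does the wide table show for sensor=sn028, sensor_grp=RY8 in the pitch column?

5

Rows with sensor=sn028, sensor_grp=RY8 and axis=pitch: accel values are 63.8, 26.43, 73.86, 2.48, 83.08.
5 rows match — count = 5.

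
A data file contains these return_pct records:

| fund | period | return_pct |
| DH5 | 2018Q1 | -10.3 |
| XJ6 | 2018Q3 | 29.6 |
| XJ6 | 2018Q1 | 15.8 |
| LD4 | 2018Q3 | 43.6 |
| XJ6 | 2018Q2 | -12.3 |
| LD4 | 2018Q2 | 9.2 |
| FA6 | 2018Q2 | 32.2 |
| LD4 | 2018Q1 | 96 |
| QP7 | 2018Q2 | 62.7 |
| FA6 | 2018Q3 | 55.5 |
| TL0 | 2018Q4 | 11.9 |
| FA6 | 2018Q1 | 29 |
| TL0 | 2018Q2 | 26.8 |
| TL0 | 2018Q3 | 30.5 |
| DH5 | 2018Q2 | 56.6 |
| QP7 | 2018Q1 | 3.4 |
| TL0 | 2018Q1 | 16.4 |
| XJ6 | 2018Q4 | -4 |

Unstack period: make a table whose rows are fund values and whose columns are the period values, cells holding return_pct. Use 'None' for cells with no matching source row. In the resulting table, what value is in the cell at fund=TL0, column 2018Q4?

11.9

The long row with fund=TL0, period=2018Q4 has return_pct=11.9.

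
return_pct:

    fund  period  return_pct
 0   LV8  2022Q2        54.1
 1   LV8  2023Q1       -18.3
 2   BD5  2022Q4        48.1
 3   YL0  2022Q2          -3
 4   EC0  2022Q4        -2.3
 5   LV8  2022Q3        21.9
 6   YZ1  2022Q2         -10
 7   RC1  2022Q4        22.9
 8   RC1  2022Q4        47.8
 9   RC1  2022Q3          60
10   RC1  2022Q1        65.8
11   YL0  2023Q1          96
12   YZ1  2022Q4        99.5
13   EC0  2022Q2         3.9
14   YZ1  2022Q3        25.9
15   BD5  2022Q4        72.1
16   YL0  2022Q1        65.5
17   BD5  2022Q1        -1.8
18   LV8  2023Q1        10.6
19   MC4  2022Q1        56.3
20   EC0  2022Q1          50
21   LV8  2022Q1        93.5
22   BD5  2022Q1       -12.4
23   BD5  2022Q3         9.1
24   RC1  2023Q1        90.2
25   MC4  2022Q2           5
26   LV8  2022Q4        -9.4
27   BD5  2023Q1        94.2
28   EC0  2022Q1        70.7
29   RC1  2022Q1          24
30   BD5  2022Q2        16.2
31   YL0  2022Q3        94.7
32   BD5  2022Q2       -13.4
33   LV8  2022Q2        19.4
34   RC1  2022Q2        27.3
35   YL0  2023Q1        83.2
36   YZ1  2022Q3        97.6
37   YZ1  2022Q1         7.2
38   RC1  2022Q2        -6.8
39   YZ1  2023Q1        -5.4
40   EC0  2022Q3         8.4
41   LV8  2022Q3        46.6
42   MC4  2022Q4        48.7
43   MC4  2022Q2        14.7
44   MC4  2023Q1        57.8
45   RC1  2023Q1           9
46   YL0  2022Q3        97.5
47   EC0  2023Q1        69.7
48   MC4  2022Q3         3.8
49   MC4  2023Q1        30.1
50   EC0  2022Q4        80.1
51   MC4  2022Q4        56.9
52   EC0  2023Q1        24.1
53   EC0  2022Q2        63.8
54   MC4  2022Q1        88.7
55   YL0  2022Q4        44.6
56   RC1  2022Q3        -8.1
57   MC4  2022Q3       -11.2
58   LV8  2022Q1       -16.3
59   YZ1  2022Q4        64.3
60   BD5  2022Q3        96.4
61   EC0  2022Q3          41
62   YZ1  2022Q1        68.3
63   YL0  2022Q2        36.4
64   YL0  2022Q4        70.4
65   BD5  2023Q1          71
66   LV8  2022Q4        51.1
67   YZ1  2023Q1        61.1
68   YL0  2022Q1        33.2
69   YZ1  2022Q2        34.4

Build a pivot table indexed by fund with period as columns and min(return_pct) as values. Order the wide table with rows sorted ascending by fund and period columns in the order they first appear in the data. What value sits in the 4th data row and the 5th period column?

56.3

With rows sorted ascending by fund, row 4 is fund=MC4. period columns in first-appearance order: 2022Q2, 2023Q1, 2022Q4, 2022Q3, 2022Q1; column 5 is 2022Q1.
Long rows with fund=MC4, period=2022Q1: min(56.3, 88.7) = 56.3.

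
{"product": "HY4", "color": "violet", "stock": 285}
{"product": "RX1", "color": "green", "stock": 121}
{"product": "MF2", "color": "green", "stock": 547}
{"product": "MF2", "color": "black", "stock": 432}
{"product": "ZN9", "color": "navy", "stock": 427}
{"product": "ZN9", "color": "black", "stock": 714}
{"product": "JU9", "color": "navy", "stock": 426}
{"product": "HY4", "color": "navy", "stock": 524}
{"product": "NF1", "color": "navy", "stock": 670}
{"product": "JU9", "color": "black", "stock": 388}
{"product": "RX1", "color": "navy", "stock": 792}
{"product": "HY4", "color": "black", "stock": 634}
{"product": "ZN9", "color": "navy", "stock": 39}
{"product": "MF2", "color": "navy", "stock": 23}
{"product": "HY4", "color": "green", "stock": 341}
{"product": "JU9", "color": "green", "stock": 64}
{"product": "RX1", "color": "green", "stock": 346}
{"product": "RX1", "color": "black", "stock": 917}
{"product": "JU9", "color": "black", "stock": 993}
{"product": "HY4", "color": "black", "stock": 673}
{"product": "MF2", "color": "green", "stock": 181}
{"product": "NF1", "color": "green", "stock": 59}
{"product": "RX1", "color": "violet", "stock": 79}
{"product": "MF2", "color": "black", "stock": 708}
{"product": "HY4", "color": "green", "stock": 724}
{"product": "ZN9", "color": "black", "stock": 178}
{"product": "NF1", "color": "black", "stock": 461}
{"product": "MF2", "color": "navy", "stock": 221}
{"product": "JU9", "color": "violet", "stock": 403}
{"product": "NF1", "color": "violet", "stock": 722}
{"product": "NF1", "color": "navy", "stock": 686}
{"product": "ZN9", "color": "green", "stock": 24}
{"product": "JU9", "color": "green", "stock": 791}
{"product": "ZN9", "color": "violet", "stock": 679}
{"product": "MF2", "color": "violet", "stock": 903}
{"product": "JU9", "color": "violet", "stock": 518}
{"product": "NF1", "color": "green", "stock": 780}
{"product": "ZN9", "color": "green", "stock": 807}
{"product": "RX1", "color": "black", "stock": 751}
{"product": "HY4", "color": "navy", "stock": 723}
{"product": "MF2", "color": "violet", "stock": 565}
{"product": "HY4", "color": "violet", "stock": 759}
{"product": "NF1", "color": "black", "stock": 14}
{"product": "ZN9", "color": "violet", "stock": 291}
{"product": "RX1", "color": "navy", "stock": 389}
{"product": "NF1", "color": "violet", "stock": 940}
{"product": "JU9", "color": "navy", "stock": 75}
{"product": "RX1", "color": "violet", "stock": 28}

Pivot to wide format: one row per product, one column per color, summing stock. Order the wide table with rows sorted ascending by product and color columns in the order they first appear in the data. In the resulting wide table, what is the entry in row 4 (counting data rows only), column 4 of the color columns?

1356

With rows sorted ascending by product, row 4 is product=NF1. color columns in first-appearance order: violet, green, black, navy; column 4 is navy.
Long rows with product=NF1, color=navy: 670 + 686 = 1356.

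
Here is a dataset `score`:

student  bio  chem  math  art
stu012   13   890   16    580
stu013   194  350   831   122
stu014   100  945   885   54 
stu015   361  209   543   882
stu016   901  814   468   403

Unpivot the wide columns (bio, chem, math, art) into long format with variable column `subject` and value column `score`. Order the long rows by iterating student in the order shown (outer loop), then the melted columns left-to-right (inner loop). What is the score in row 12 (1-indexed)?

20 rows total (5 × 4). Row 12: index ⌊(12-1)/4⌋ = 2 into student → stu014; (12-1) mod 4 = 3 into the melted columns → art.
So row 12 is (stu014, art, 54); score = 54.

54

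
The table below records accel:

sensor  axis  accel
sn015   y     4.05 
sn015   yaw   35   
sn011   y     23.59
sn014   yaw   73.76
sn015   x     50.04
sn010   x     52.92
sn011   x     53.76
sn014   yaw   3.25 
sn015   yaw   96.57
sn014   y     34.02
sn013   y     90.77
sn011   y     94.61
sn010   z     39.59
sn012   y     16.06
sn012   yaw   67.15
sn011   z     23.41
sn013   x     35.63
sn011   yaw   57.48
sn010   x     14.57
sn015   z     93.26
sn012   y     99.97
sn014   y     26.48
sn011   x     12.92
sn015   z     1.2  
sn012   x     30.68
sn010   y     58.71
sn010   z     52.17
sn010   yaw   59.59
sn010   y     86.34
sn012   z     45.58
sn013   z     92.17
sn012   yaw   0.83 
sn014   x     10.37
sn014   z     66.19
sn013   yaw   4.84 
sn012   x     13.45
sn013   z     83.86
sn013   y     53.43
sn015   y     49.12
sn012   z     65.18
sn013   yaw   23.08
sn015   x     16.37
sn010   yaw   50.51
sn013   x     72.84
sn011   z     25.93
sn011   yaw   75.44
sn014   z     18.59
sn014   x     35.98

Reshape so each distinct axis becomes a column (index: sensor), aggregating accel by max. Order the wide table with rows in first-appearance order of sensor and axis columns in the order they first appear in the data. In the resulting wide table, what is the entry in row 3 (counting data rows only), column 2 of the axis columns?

With rows in first-appearance order of sensor, row 3 is sensor=sn014. axis columns in first-appearance order: y, yaw, x, z; column 2 is yaw.
Long rows with sensor=sn014, axis=yaw: max(73.76, 3.25) = 73.76.

73.76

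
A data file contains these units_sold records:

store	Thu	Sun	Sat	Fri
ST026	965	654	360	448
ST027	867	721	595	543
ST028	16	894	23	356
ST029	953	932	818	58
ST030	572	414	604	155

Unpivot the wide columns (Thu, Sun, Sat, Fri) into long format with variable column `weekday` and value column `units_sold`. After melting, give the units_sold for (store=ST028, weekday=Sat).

23

Unpivoting turns each (store, wide-column) pair into one long row.
The wide cell at row ST028, column Sat holds 23, so the long row (ST028, Sat) has units_sold=23.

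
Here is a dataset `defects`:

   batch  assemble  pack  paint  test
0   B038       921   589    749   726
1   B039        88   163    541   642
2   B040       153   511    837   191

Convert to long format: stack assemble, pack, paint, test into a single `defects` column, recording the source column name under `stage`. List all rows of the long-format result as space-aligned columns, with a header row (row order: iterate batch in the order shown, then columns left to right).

batch  stage     defects
B038   assemble  921    
B038   pack      589    
B038   paint     749    
B038   test      726    
B039   assemble  88     
B039   pack      163    
B039   paint     541    
B039   test      642    
B040   assemble  153    
B040   pack      511    
B040   paint     837    
B040   test      191    

Each (batch, column) pair becomes one row: 3 × 4 = 12 rows.
For example, (B038, assemble) → defects=921.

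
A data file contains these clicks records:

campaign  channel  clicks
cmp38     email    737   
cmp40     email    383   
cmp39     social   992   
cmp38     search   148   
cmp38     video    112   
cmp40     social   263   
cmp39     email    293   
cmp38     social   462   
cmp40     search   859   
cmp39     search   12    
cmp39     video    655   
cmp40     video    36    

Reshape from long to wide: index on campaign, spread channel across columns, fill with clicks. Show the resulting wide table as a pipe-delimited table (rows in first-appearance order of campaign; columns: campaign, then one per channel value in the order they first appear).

Columns: campaign plus the 4 distinct channel values (email, social, search, video).
For example, row cmp38 column email takes clicks=737 from the long row (cmp38, email).

| campaign | email | social | search | video |
| cmp38 | 737 | 462 | 148 | 112 |
| cmp40 | 383 | 263 | 859 | 36 |
| cmp39 | 293 | 992 | 12 | 655 |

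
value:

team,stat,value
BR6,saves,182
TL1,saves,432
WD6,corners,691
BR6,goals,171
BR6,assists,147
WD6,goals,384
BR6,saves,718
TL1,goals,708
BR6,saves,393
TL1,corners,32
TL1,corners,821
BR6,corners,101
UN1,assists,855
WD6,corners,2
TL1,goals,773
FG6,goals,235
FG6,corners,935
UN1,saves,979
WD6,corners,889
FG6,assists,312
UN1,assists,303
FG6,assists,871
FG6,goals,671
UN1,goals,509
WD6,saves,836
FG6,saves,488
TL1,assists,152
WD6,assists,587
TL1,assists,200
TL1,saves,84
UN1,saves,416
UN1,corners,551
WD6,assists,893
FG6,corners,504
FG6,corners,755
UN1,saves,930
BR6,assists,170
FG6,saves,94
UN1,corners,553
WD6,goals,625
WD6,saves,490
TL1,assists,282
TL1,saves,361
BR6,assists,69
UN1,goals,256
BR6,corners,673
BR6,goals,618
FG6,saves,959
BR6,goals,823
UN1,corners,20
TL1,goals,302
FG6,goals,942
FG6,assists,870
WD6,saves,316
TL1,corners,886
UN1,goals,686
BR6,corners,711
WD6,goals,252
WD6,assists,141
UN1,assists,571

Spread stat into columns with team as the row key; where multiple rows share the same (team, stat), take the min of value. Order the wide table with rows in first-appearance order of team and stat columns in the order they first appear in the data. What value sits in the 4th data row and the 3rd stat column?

With rows in first-appearance order of team, row 4 is team=UN1. stat columns in first-appearance order: saves, corners, goals, assists; column 3 is goals.
Long rows with team=UN1, stat=goals: min(509, 256, 686) = 256.

256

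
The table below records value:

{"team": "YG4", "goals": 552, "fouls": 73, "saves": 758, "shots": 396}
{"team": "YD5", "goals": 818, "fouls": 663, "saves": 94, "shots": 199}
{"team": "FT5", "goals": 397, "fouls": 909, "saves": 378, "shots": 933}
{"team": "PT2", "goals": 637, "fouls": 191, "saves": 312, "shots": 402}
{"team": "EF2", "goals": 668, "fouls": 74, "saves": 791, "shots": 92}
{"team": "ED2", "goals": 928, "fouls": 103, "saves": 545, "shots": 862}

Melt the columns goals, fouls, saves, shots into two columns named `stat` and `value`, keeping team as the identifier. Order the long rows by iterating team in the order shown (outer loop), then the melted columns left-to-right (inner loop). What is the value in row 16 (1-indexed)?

24 rows total (6 × 4). Row 16: index ⌊(16-1)/4⌋ = 3 into team → PT2; (16-1) mod 4 = 3 into the melted columns → shots.
So row 16 is (PT2, shots, 402); value = 402.

402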